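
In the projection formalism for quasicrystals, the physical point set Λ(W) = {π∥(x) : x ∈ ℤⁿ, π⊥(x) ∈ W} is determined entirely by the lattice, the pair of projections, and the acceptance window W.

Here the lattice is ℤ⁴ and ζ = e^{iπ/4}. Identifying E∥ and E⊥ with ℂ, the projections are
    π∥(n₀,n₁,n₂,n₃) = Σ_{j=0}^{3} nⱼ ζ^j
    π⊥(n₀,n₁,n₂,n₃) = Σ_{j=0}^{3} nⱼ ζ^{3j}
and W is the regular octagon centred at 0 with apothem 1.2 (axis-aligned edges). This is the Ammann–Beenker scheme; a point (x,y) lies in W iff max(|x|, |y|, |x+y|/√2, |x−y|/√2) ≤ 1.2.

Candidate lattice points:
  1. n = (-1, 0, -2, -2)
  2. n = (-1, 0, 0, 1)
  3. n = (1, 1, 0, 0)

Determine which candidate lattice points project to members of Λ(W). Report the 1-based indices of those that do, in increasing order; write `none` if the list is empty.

Internal map: ζ^{3j} for j=0..3 gives (1,0), (−√2/2,√2/2), (0,−1), (√2/2,√2/2).
candidate 1: n = (-1, 0, -2, -2) → π⊥ ≈ (-2.4142, +0.5858); max(|x|,|y|,|x±y|/√2) = 2.4142 > 1.2 ⇒ ∉ W
candidate 2: n = (-1, 0, 0, 1) → π⊥ ≈ (-0.2929, +0.7071); max(|x|,|y|,|x±y|/√2) = 0.7071 ≤ 1.2 ⇒ ∈ W
candidate 3: n = (1, 1, 0, 0) → π⊥ ≈ (+0.2929, +0.7071); max(|x|,|y|,|x±y|/√2) = 0.7071 ≤ 1.2 ⇒ ∈ W

2, 3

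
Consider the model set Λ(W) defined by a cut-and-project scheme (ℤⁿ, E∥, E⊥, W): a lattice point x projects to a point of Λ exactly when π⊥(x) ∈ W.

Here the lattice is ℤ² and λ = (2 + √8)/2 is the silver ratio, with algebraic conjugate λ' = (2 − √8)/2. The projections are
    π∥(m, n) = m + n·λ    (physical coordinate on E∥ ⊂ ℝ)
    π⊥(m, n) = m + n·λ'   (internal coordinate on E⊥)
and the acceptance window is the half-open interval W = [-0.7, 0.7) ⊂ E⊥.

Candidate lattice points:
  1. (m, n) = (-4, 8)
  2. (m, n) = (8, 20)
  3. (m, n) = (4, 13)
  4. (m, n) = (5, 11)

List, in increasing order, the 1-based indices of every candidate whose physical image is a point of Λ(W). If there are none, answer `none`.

λ' = (2−√8)/2 ≈ -0.4142.
candidate 1: (m,n)=(-4,8) → π∥ = -4+8·λ ≈ 15.3137, π⊥ = -4+8·λ' ≈ -7.3137 ∉ [-0.7, 0.7) ⇒ out
candidate 2: (m,n)=(8,20) → π∥ = 8+20·λ ≈ 56.2843, π⊥ = 8+20·λ' ≈ -0.2843 ∈ [-0.7, 0.7) ⇒ IN Λ
candidate 3: (m,n)=(4,13) → π∥ = 4+13·λ ≈ 35.3848, π⊥ = 4+13·λ' ≈ -1.3848 ∉ [-0.7, 0.7) ⇒ out
candidate 4: (m,n)=(5,11) → π∥ = 5+11·λ ≈ 31.5563, π⊥ = 5+11·λ' ≈ 0.4437 ∈ [-0.7, 0.7) ⇒ IN Λ

2, 4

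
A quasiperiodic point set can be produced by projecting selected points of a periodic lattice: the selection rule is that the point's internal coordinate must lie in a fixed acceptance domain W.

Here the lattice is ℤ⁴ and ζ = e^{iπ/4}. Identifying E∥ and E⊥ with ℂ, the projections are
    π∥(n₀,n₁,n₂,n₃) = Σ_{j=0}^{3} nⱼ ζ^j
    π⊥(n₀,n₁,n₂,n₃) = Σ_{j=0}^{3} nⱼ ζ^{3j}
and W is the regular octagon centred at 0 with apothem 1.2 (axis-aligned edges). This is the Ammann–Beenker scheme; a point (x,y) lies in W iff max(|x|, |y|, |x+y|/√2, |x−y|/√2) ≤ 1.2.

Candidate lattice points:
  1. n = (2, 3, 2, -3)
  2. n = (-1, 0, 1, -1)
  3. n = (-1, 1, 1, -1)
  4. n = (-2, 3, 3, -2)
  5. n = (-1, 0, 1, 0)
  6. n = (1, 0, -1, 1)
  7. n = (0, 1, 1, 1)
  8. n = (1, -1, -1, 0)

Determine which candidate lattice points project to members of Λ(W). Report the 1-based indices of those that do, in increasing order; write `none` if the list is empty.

7

Internal map: ζ^{3j} for j=0..3 gives (1,0), (−√2/2,√2/2), (0,−1), (√2/2,√2/2).
candidate 1: n = (2, 3, 2, -3) → π⊥ ≈ (-2.2426, -2.0000); max(|x|,|y|,|x±y|/√2) = 3.0000 > 1.2 ⇒ ∉ W
candidate 2: n = (-1, 0, 1, -1) → π⊥ ≈ (-1.7071, -1.7071); max(|x|,|y|,|x±y|/√2) = 2.4142 > 1.2 ⇒ ∉ W
candidate 3: n = (-1, 1, 1, -1) → π⊥ ≈ (-2.4142, -1.0000); max(|x|,|y|,|x±y|/√2) = 2.4142 > 1.2 ⇒ ∉ W
candidate 4: n = (-2, 3, 3, -2) → π⊥ ≈ (-5.5355, -2.2929); max(|x|,|y|,|x±y|/√2) = 5.5355 > 1.2 ⇒ ∉ W
candidate 5: n = (-1, 0, 1, 0) → π⊥ ≈ (-1.0000, -1.0000); max(|x|,|y|,|x±y|/√2) = 1.4142 > 1.2 ⇒ ∉ W
candidate 6: n = (1, 0, -1, 1) → π⊥ ≈ (+1.7071, +1.7071); max(|x|,|y|,|x±y|/√2) = 2.4142 > 1.2 ⇒ ∉ W
candidate 7: n = (0, 1, 1, 1) → π⊥ ≈ (+0.0000, +0.4142); max(|x|,|y|,|x±y|/√2) = 0.4142 ≤ 1.2 ⇒ ∈ W
candidate 8: n = (1, -1, -1, 0) → π⊥ ≈ (+1.7071, +0.2929); max(|x|,|y|,|x±y|/√2) = 1.7071 > 1.2 ⇒ ∉ W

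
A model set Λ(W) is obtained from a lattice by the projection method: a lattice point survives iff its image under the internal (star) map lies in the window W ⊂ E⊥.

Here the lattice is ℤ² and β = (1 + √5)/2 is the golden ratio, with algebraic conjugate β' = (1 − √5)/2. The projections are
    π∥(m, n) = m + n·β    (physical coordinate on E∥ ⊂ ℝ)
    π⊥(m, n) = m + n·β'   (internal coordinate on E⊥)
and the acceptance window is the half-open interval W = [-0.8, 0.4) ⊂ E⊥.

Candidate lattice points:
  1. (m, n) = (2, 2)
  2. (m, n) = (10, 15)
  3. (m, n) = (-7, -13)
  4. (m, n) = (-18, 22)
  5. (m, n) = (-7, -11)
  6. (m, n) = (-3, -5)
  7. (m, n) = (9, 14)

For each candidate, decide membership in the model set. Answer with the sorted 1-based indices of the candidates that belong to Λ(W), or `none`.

β' = (1−√5)/2 ≈ -0.6180.
candidate 1: (m,n)=(2,2) → π∥ = 2+2·β ≈ 5.2361, π⊥ = 2+2·β' ≈ 0.7639 ∉ [-0.8, 0.4) ⇒ out
candidate 2: (m,n)=(10,15) → π∥ = 10+15·β ≈ 34.2705, π⊥ = 10+15·β' ≈ 0.7295 ∉ [-0.8, 0.4) ⇒ out
candidate 3: (m,n)=(-7,-13) → π∥ = -7-13·β ≈ -28.0344, π⊥ = -7-13·β' ≈ 1.0344 ∉ [-0.8, 0.4) ⇒ out
candidate 4: (m,n)=(-18,22) → π∥ = -18+22·β ≈ 17.5967, π⊥ = -18+22·β' ≈ -31.5967 ∉ [-0.8, 0.4) ⇒ out
candidate 5: (m,n)=(-7,-11) → π∥ = -7-11·β ≈ -24.7984, π⊥ = -7-11·β' ≈ -0.2016 ∈ [-0.8, 0.4) ⇒ IN Λ
candidate 6: (m,n)=(-3,-5) → π∥ = -3-5·β ≈ -11.0902, π⊥ = -3-5·β' ≈ 0.0902 ∈ [-0.8, 0.4) ⇒ IN Λ
candidate 7: (m,n)=(9,14) → π∥ = 9+14·β ≈ 31.6525, π⊥ = 9+14·β' ≈ 0.3475 ∈ [-0.8, 0.4) ⇒ IN Λ

5, 6, 7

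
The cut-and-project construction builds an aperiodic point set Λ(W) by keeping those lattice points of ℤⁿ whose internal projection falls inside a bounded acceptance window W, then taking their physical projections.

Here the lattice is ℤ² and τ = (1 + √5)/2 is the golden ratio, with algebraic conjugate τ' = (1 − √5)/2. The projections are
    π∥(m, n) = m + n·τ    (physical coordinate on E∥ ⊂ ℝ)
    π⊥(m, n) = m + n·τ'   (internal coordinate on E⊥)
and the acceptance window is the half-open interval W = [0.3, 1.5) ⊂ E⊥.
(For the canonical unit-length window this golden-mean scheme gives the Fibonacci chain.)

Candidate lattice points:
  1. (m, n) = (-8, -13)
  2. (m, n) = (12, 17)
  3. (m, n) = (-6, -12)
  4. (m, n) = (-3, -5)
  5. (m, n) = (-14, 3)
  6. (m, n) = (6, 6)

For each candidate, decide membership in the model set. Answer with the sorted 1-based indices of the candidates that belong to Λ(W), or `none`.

τ' = (1−√5)/2 ≈ -0.61803.
#1 (-8,-13): internal coord -8 + (-13)·τ' = +0.03444; +0.03444 ∉ [0.3, 1.5) → out
#2 (12,17): internal coord 12 + (17)·τ' = +1.49342; +1.49342 ∈ [0.3, 1.5) → IN Λ
#3 (-6,-12): internal coord -6 + (-12)·τ' = +1.41641; +1.41641 ∈ [0.3, 1.5) → IN Λ
#4 (-3,-5): internal coord -3 + (-5)·τ' = +0.09017; +0.09017 ∉ [0.3, 1.5) → out
#5 (-14,3): internal coord -14 + (3)·τ' = -15.85410; -15.85410 ∉ [0.3, 1.5) → out
#6 (6,6): internal coord 6 + (6)·τ' = +2.29180; +2.29180 ∉ [0.3, 1.5) → out

2, 3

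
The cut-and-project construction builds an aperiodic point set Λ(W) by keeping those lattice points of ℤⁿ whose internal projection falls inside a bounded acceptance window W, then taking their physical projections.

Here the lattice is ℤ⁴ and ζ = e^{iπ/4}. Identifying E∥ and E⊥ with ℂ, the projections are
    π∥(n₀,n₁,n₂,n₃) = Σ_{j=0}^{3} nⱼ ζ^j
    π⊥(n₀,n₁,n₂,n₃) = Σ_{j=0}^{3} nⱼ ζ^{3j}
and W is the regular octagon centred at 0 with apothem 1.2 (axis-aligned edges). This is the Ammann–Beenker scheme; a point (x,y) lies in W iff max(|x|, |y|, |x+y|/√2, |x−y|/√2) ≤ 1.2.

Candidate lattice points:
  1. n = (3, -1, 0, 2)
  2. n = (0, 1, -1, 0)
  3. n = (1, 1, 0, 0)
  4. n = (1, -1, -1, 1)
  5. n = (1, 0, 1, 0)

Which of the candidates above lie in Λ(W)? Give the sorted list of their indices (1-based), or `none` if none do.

3

Internal map: ζ^{3j} for j=0..3 gives (1,0), (−√2/2,√2/2), (0,−1), (√2/2,√2/2).
#1 (3, -1, 0, 2): internal (5.12132, 0.70711); octagon support 5.12132 vs apothem 1.2 → ∉ W
#2 (0, 1, -1, 0): internal (-0.70711, 1.70711); octagon support 1.70711 vs apothem 1.2 → ∉ W
#3 (1, 1, 0, 0): internal (0.29289, 0.70711); octagon support 0.70711 vs apothem 1.2 → ∈ W
#4 (1, -1, -1, 1): internal (2.41421, 1.00000); octagon support 2.41421 vs apothem 1.2 → ∉ W
#5 (1, 0, 1, 0): internal (1.00000, -1.00000); octagon support 1.41421 vs apothem 1.2 → ∉ W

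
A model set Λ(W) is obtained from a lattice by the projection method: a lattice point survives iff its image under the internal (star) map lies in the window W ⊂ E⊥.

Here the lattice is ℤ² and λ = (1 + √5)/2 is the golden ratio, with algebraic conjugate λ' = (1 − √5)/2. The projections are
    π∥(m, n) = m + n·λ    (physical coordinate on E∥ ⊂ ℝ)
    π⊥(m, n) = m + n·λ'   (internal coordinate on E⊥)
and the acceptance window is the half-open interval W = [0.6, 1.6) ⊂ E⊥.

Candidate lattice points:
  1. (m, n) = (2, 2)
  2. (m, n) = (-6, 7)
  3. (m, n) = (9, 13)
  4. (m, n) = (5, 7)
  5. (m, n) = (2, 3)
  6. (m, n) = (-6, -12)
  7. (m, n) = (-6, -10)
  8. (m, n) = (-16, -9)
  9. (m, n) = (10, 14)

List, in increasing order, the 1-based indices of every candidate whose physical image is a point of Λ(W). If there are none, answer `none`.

Compute λ' = (1−√5)/2 = -0.6180, so π⊥(m,n) = m -0.6180·n.
[1] lift (2,2): star map gives 0.7639; window check 0.6 ≤ 0.7639 < 1.6 is true → IN Λ
[2] lift (-6,7): star map gives -10.3262; window check 0.6 ≤ -10.3262 < 1.6 is false → out
[3] lift (9,13): star map gives 0.9656; window check 0.6 ≤ 0.9656 < 1.6 is true → IN Λ
[4] lift (5,7): star map gives 0.6738; window check 0.6 ≤ 0.6738 < 1.6 is true → IN Λ
[5] lift (2,3): star map gives 0.1459; window check 0.6 ≤ 0.1459 < 1.6 is false → out
[6] lift (-6,-12): star map gives 1.4164; window check 0.6 ≤ 1.4164 < 1.6 is true → IN Λ
[7] lift (-6,-10): star map gives 0.1803; window check 0.6 ≤ 0.1803 < 1.6 is false → out
[8] lift (-16,-9): star map gives -10.4377; window check 0.6 ≤ -10.4377 < 1.6 is false → out
[9] lift (10,14): star map gives 1.3475; window check 0.6 ≤ 1.3475 < 1.6 is true → IN Λ

1, 3, 4, 6, 9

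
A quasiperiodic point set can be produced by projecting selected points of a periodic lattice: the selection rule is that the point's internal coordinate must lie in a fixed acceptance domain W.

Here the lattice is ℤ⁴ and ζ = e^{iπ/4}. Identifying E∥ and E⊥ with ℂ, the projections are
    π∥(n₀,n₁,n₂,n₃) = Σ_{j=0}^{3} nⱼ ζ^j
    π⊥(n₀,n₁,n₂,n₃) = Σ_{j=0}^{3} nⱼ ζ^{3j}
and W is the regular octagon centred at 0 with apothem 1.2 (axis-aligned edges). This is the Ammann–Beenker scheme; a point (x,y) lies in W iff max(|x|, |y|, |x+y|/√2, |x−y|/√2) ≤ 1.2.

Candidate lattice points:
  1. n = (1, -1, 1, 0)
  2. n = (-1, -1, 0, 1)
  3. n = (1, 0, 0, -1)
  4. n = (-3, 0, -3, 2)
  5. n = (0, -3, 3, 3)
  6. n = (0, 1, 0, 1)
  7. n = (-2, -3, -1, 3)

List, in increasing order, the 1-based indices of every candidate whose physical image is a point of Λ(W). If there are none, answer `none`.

With ζ = e^{iπ/4} the internal vectors are ζ^0,ζ^3,ζ^6,ζ^9.
#1 (1, -1, 1, 0): internal (1.70711, -1.70711); octagon support 2.41421 vs apothem 1.2 → ∉ W
#2 (-1, -1, 0, 1): internal (0.41421, 0.00000); octagon support 0.41421 vs apothem 1.2 → ∈ W
#3 (1, 0, 0, -1): internal (0.29289, -0.70711); octagon support 0.70711 vs apothem 1.2 → ∈ W
#4 (-3, 0, -3, 2): internal (-1.58579, 4.41421); octagon support 4.41421 vs apothem 1.2 → ∉ W
#5 (0, -3, 3, 3): internal (4.24264, -3.00000); octagon support 5.12132 vs apothem 1.2 → ∉ W
#6 (0, 1, 0, 1): internal (0.00000, 1.41421); octagon support 1.41421 vs apothem 1.2 → ∉ W
#7 (-2, -3, -1, 3): internal (2.24264, 1.00000); octagon support 2.29289 vs apothem 1.2 → ∉ W

2, 3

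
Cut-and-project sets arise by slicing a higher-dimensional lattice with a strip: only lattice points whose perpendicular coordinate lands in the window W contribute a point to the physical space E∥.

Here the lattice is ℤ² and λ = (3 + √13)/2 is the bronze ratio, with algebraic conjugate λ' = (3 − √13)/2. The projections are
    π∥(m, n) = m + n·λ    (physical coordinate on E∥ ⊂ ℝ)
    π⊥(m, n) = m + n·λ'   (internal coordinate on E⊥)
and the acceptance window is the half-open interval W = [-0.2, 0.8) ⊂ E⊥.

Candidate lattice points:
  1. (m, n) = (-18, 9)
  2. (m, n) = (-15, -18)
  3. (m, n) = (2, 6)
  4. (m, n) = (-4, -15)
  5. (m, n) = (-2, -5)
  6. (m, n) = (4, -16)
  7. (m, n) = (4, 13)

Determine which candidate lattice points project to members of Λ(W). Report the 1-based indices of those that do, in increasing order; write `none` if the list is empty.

3, 4, 7

λ' = (3−√13)/2 ≈ -0.3028.
candidate 1: (m,n)=(-18,9) → π∥ = -18+9·λ ≈ 11.7250, π⊥ = -18+9·λ' ≈ -20.7250 ∉ [-0.2, 0.8) ⇒ out
candidate 2: (m,n)=(-15,-18) → π∥ = -15-18·λ ≈ -74.4500, π⊥ = -15-18·λ' ≈ -9.5500 ∉ [-0.2, 0.8) ⇒ out
candidate 3: (m,n)=(2,6) → π∥ = 2+6·λ ≈ 21.8167, π⊥ = 2+6·λ' ≈ 0.1833 ∈ [-0.2, 0.8) ⇒ IN Λ
candidate 4: (m,n)=(-4,-15) → π∥ = -4-15·λ ≈ -53.5416, π⊥ = -4-15·λ' ≈ 0.5416 ∈ [-0.2, 0.8) ⇒ IN Λ
candidate 5: (m,n)=(-2,-5) → π∥ = -2-5·λ ≈ -18.5139, π⊥ = -2-5·λ' ≈ -0.4861 ∉ [-0.2, 0.8) ⇒ out
candidate 6: (m,n)=(4,-16) → π∥ = 4-16·λ ≈ -48.8444, π⊥ = 4-16·λ' ≈ 8.8444 ∉ [-0.2, 0.8) ⇒ out
candidate 7: (m,n)=(4,13) → π∥ = 4+13·λ ≈ 46.9361, π⊥ = 4+13·λ' ≈ 0.0639 ∈ [-0.2, 0.8) ⇒ IN Λ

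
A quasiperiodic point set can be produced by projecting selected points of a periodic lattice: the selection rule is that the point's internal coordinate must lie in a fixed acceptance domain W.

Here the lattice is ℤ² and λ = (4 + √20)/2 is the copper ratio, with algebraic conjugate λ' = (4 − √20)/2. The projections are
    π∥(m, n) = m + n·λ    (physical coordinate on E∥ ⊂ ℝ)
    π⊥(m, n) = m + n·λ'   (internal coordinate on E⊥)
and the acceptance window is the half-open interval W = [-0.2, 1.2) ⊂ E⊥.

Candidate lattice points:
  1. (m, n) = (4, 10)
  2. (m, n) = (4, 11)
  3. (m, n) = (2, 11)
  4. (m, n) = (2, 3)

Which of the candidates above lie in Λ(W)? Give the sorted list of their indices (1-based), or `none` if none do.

Compute λ' = (4−√20)/2 = -0.236068, so π⊥(m,n) = m -0.236068·n.
[1] lift (4,10): star map gives 1.639320; window check -0.2 ≤ 1.639320 < 1.2 is false → out
[2] lift (4,11): star map gives 1.403252; window check -0.2 ≤ 1.403252 < 1.2 is false → out
[3] lift (2,11): star map gives -0.596748; window check -0.2 ≤ -0.596748 < 1.2 is false → out
[4] lift (2,3): star map gives 1.291796; window check -0.2 ≤ 1.291796 < 1.2 is false → out

none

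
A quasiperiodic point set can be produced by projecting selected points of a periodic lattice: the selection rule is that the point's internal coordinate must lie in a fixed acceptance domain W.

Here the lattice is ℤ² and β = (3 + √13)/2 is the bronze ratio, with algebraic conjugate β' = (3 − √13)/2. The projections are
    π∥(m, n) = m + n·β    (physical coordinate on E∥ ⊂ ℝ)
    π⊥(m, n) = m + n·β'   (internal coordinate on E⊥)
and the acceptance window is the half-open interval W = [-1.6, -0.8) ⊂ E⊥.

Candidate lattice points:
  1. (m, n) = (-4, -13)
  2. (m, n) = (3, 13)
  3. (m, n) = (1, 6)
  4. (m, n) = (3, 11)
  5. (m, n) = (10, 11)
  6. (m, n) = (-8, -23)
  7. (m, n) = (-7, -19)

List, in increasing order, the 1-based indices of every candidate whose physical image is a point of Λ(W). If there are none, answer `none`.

Compute β' = (3−√13)/2 = -0.302776, so π⊥(m,n) = m -0.302776·n.
#1 (-4,-13): internal coord -4 + (-13)·β' = -0.063917; -0.063917 ∉ [-1.6, -0.8) → out
#2 (3,13): internal coord 3 + (13)·β' = -0.936083; -0.936083 ∈ [-1.6, -0.8) → IN Λ
#3 (1,6): internal coord 1 + (6)·β' = -0.816654; -0.816654 ∈ [-1.6, -0.8) → IN Λ
#4 (3,11): internal coord 3 + (11)·β' = -0.330532; -0.330532 ∉ [-1.6, -0.8) → out
#5 (10,11): internal coord 10 + (11)·β' = +6.669468; +6.669468 ∉ [-1.6, -0.8) → out
#6 (-8,-23): internal coord -8 + (-23)·β' = -1.036160; -1.036160 ∈ [-1.6, -0.8) → IN Λ
#7 (-7,-19): internal coord -7 + (-19)·β' = -1.247263; -1.247263 ∈ [-1.6, -0.8) → IN Λ

2, 3, 6, 7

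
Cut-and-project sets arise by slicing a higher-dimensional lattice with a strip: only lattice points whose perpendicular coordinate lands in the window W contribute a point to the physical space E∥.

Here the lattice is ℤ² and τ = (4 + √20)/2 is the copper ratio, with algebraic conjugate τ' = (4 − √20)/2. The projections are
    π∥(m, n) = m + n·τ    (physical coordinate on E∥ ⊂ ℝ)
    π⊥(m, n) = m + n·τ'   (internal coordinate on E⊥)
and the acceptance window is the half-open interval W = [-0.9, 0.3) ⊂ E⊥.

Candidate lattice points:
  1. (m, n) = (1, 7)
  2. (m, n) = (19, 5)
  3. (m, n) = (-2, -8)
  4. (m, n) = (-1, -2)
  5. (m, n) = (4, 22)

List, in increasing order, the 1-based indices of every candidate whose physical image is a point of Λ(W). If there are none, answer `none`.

τ' = (4−√20)/2 ≈ -0.2361.
#1 (1,7): internal coord 1 + (7)·τ' = -0.6525; -0.6525 ∈ [-0.9, 0.3) → IN Λ
#2 (19,5): internal coord 19 + (5)·τ' = +17.8197; +17.8197 ∉ [-0.9, 0.3) → out
#3 (-2,-8): internal coord -2 + (-8)·τ' = -0.1115; -0.1115 ∈ [-0.9, 0.3) → IN Λ
#4 (-1,-2): internal coord -1 + (-2)·τ' = -0.5279; -0.5279 ∈ [-0.9, 0.3) → IN Λ
#5 (4,22): internal coord 4 + (22)·τ' = -1.1935; -1.1935 ∉ [-0.9, 0.3) → out

1, 3, 4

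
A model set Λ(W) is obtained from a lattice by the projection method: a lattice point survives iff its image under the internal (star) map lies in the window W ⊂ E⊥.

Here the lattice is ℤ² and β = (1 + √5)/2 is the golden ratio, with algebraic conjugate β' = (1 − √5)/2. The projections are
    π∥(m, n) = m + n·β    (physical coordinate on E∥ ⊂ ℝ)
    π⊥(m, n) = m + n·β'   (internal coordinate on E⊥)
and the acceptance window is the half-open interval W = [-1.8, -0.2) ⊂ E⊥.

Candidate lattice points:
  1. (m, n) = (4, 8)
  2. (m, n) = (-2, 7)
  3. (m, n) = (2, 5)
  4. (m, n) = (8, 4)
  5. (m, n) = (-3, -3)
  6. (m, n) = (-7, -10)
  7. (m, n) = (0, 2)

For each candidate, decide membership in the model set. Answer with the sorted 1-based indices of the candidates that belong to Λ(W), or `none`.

1, 3, 5, 6, 7

Compute β' = (1−√5)/2 = -0.6180, so π⊥(m,n) = m -0.6180·n.
candidate 1: (m,n)=(4,8) → π∥ = 4+8·β ≈ 16.9443, π⊥ = 4+8·β' ≈ -0.9443 ∈ [-1.8, -0.2) ⇒ IN Λ
candidate 2: (m,n)=(-2,7) → π∥ = -2+7·β ≈ 9.3262, π⊥ = -2+7·β' ≈ -6.3262 ∉ [-1.8, -0.2) ⇒ out
candidate 3: (m,n)=(2,5) → π∥ = 2+5·β ≈ 10.0902, π⊥ = 2+5·β' ≈ -1.0902 ∈ [-1.8, -0.2) ⇒ IN Λ
candidate 4: (m,n)=(8,4) → π∥ = 8+4·β ≈ 14.4721, π⊥ = 8+4·β' ≈ 5.5279 ∉ [-1.8, -0.2) ⇒ out
candidate 5: (m,n)=(-3,-3) → π∥ = -3-3·β ≈ -7.8541, π⊥ = -3-3·β' ≈ -1.1459 ∈ [-1.8, -0.2) ⇒ IN Λ
candidate 6: (m,n)=(-7,-10) → π∥ = -7-10·β ≈ -23.1803, π⊥ = -7-10·β' ≈ -0.8197 ∈ [-1.8, -0.2) ⇒ IN Λ
candidate 7: (m,n)=(0,2) → π∥ = 0+2·β ≈ 3.2361, π⊥ = 0+2·β' ≈ -1.2361 ∈ [-1.8, -0.2) ⇒ IN Λ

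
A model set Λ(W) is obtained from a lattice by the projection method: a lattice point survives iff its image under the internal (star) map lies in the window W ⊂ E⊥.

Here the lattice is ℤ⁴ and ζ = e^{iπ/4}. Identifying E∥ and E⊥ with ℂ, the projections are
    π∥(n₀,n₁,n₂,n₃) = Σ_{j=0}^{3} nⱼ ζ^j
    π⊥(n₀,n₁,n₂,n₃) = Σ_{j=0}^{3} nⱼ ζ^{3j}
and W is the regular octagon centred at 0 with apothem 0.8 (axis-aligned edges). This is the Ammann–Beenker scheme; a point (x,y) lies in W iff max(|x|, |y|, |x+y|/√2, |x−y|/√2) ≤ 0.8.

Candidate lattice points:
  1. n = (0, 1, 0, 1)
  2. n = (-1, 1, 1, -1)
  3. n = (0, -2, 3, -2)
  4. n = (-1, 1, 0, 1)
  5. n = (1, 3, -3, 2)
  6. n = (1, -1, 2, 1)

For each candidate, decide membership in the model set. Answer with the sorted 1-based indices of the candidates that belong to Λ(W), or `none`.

none

π⊥(n) = n₀ + n₁ζ³ + n₂ζ⁶ + n₃ζ⁹ where ζ = e^{iπ/4}.
candidate 1: n = (0, 1, 0, 1) → π⊥ ≈ (+0.0000, +1.4142); max(|x|,|y|,|x±y|/√2) = 1.4142 > 0.8 ⇒ ∉ W
candidate 2: n = (-1, 1, 1, -1) → π⊥ ≈ (-2.4142, -1.0000); max(|x|,|y|,|x±y|/√2) = 2.4142 > 0.8 ⇒ ∉ W
candidate 3: n = (0, -2, 3, -2) → π⊥ ≈ (+0.0000, -5.8284); max(|x|,|y|,|x±y|/√2) = 5.8284 > 0.8 ⇒ ∉ W
candidate 4: n = (-1, 1, 0, 1) → π⊥ ≈ (-1.0000, +1.4142); max(|x|,|y|,|x±y|/√2) = 1.7071 > 0.8 ⇒ ∉ W
candidate 5: n = (1, 3, -3, 2) → π⊥ ≈ (+0.2929, +6.5355); max(|x|,|y|,|x±y|/√2) = 6.5355 > 0.8 ⇒ ∉ W
candidate 6: n = (1, -1, 2, 1) → π⊥ ≈ (+2.4142, -2.0000); max(|x|,|y|,|x±y|/√2) = 3.1213 > 0.8 ⇒ ∉ W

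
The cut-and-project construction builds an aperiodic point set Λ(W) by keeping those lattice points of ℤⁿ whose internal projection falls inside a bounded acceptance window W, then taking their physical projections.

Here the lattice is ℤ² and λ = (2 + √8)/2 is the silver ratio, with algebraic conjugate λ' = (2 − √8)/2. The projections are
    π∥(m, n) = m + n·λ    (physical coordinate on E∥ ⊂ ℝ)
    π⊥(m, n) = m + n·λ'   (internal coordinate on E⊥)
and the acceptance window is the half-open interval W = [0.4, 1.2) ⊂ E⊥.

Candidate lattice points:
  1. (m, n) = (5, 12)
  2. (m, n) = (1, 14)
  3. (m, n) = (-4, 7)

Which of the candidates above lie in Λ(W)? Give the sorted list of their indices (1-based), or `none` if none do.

λ' = (2−√8)/2 ≈ -0.4142.
[1] lift (5,12): star map gives 0.0294; window check 0.4 ≤ 0.0294 < 1.2 is false → out
[2] lift (1,14): star map gives -4.7990; window check 0.4 ≤ -4.7990 < 1.2 is false → out
[3] lift (-4,7): star map gives -6.8995; window check 0.4 ≤ -6.8995 < 1.2 is false → out

none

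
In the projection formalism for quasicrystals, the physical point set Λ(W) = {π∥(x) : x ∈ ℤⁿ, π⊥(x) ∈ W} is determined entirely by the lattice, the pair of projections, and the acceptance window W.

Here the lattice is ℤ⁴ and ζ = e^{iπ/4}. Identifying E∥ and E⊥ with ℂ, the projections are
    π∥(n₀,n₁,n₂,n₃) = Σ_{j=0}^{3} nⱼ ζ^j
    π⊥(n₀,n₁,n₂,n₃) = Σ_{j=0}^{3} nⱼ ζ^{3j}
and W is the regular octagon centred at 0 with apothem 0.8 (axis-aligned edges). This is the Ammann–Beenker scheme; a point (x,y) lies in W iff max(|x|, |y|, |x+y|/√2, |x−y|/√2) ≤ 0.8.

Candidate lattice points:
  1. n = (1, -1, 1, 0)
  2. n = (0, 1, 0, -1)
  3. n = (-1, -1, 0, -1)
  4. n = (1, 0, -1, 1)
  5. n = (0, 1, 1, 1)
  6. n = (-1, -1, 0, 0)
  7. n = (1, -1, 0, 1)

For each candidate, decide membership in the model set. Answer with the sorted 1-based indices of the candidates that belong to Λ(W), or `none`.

With ζ = e^{iπ/4} the internal vectors are ζ^0,ζ^3,ζ^6,ζ^9.
candidate 1: n = (1, -1, 1, 0) → π⊥ ≈ (+1.70711, -1.70711); max(|x|,|y|,|x±y|/√2) = 2.41421 > 0.8 ⇒ ∉ W
candidate 2: n = (0, 1, 0, -1) → π⊥ ≈ (-1.41421, +0.00000); max(|x|,|y|,|x±y|/√2) = 1.41421 > 0.8 ⇒ ∉ W
candidate 3: n = (-1, -1, 0, -1) → π⊥ ≈ (-1.00000, -1.41421); max(|x|,|y|,|x±y|/√2) = 1.70711 > 0.8 ⇒ ∉ W
candidate 4: n = (1, 0, -1, 1) → π⊥ ≈ (+1.70711, +1.70711); max(|x|,|y|,|x±y|/√2) = 2.41421 > 0.8 ⇒ ∉ W
candidate 5: n = (0, 1, 1, 1) → π⊥ ≈ (+0.00000, +0.41421); max(|x|,|y|,|x±y|/√2) = 0.41421 ≤ 0.8 ⇒ ∈ W
candidate 6: n = (-1, -1, 0, 0) → π⊥ ≈ (-0.29289, -0.70711); max(|x|,|y|,|x±y|/√2) = 0.70711 ≤ 0.8 ⇒ ∈ W
candidate 7: n = (1, -1, 0, 1) → π⊥ ≈ (+2.41421, +0.00000); max(|x|,|y|,|x±y|/√2) = 2.41421 > 0.8 ⇒ ∉ W

5, 6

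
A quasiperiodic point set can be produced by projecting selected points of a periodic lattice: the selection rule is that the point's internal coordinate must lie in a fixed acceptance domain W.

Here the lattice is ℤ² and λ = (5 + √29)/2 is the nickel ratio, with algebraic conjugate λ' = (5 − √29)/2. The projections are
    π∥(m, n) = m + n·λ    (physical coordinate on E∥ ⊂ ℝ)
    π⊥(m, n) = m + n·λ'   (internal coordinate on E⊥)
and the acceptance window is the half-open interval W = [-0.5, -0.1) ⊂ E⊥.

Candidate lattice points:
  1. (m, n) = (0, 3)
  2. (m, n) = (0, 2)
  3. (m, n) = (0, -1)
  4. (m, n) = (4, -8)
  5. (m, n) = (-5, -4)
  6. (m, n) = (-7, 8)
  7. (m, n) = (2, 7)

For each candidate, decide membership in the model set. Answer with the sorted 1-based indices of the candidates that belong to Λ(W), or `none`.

2

Compute λ' = (5−√29)/2 = -0.19258, so π⊥(m,n) = m -0.19258·n.
candidate 1: (m,n)=(0,3) → π∥ = 0+3·λ ≈ 15.57775, π⊥ = 0+3·λ' ≈ -0.57775 ∉ [-0.5, -0.1) ⇒ out
candidate 2: (m,n)=(0,2) → π∥ = 0+2·λ ≈ 10.38516, π⊥ = 0+2·λ' ≈ -0.38516 ∈ [-0.5, -0.1) ⇒ IN Λ
candidate 3: (m,n)=(0,-1) → π∥ = 0-1·λ ≈ -5.19258, π⊥ = 0-1·λ' ≈ 0.19258 ∉ [-0.5, -0.1) ⇒ out
candidate 4: (m,n)=(4,-8) → π∥ = 4-8·λ ≈ -37.54066, π⊥ = 4-8·λ' ≈ 5.54066 ∉ [-0.5, -0.1) ⇒ out
candidate 5: (m,n)=(-5,-4) → π∥ = -5-4·λ ≈ -25.77033, π⊥ = -5-4·λ' ≈ -4.22967 ∉ [-0.5, -0.1) ⇒ out
candidate 6: (m,n)=(-7,8) → π∥ = -7+8·λ ≈ 34.54066, π⊥ = -7+8·λ' ≈ -8.54066 ∉ [-0.5, -0.1) ⇒ out
candidate 7: (m,n)=(2,7) → π∥ = 2+7·λ ≈ 38.34808, π⊥ = 2+7·λ' ≈ 0.65192 ∉ [-0.5, -0.1) ⇒ out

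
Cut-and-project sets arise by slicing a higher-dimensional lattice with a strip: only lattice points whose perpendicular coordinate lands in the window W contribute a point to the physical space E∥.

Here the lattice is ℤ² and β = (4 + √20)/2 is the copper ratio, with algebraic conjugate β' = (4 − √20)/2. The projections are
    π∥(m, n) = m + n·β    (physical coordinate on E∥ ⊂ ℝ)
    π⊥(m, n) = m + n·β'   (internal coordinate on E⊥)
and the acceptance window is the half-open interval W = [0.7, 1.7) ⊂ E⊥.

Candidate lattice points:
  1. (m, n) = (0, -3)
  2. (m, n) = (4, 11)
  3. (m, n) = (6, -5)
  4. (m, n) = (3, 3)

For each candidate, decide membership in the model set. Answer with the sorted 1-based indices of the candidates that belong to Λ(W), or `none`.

1, 2

Numerically β ≈ 4.2361 and β' = −1/β ≈ -0.2361.
candidate 1: (m,n)=(0,-3) → π∥ = 0-3·β ≈ -12.7082, π⊥ = 0-3·β' ≈ 0.7082 ∈ [0.7, 1.7) ⇒ IN Λ
candidate 2: (m,n)=(4,11) → π∥ = 4+11·β ≈ 50.5967, π⊥ = 4+11·β' ≈ 1.4033 ∈ [0.7, 1.7) ⇒ IN Λ
candidate 3: (m,n)=(6,-5) → π∥ = 6-5·β ≈ -15.1803, π⊥ = 6-5·β' ≈ 7.1803 ∉ [0.7, 1.7) ⇒ out
candidate 4: (m,n)=(3,3) → π∥ = 3+3·β ≈ 15.7082, π⊥ = 3+3·β' ≈ 2.2918 ∉ [0.7, 1.7) ⇒ out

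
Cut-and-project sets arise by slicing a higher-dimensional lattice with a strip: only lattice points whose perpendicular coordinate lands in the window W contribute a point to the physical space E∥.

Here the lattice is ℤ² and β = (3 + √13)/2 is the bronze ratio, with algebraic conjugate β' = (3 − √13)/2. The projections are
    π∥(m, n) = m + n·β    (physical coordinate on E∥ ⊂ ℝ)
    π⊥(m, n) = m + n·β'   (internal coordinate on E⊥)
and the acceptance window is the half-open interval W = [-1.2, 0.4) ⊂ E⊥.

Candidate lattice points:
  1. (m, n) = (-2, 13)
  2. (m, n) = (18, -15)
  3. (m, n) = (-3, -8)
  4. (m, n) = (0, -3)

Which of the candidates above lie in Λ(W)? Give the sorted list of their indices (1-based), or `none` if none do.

Compute β' = (3−√13)/2 = -0.30278, so π⊥(m,n) = m -0.30278·n.
[1] lift (-2,13): star map gives -5.93608; window check -1.2 ≤ -5.93608 < 0.4 is false → out
[2] lift (18,-15): star map gives 22.54163; window check -1.2 ≤ 22.54163 < 0.4 is false → out
[3] lift (-3,-8): star map gives -0.57779; window check -1.2 ≤ -0.57779 < 0.4 is true → IN Λ
[4] lift (0,-3): star map gives 0.90833; window check -1.2 ≤ 0.90833 < 0.4 is false → out

3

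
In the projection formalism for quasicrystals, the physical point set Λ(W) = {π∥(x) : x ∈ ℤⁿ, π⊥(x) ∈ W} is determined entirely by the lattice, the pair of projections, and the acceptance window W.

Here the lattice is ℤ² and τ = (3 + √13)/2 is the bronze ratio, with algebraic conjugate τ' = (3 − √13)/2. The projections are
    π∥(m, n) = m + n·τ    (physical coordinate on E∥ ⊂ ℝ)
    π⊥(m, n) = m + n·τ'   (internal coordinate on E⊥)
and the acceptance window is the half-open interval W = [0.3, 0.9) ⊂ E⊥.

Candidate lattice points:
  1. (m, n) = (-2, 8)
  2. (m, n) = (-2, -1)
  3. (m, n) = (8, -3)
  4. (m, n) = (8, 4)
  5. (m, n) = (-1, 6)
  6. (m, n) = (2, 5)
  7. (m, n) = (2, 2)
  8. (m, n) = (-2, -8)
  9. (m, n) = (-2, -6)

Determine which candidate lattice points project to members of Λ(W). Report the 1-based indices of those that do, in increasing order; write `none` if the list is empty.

6, 8

τ' = (3−√13)/2 ≈ -0.302776.
[1] lift (-2,8): star map gives -4.422205; window check 0.3 ≤ -4.422205 < 0.9 is false → out
[2] lift (-2,-1): star map gives -1.697224; window check 0.3 ≤ -1.697224 < 0.9 is false → out
[3] lift (8,-3): star map gives 8.908327; window check 0.3 ≤ 8.908327 < 0.9 is false → out
[4] lift (8,4): star map gives 6.788897; window check 0.3 ≤ 6.788897 < 0.9 is false → out
[5] lift (-1,6): star map gives -2.816654; window check 0.3 ≤ -2.816654 < 0.9 is false → out
[6] lift (2,5): star map gives 0.486122; window check 0.3 ≤ 0.486122 < 0.9 is true → IN Λ
[7] lift (2,2): star map gives 1.394449; window check 0.3 ≤ 1.394449 < 0.9 is false → out
[8] lift (-2,-8): star map gives 0.422205; window check 0.3 ≤ 0.422205 < 0.9 is true → IN Λ
[9] lift (-2,-6): star map gives -0.183346; window check 0.3 ≤ -0.183346 < 0.9 is false → out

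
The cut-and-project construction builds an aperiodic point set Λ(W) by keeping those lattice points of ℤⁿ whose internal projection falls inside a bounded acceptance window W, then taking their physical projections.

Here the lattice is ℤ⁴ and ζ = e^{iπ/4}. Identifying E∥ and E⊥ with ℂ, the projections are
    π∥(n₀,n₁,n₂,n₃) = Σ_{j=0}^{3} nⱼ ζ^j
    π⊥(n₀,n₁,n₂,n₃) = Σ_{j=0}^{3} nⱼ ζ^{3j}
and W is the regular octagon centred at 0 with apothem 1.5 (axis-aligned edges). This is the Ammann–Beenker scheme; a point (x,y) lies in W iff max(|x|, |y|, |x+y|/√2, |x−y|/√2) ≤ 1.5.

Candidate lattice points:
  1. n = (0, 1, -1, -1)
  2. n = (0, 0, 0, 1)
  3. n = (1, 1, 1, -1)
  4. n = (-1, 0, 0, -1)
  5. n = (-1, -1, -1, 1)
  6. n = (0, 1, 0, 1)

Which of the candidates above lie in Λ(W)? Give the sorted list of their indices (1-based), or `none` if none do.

2, 3, 5, 6

Internal map: ζ^{3j} for j=0..3 gives (1,0), (−√2/2,√2/2), (0,−1), (√2/2,√2/2).
#1 (0, 1, -1, -1): internal (-1.41421, 1.00000); octagon support 1.70711 vs apothem 1.5 → ∉ W
#2 (0, 0, 0, 1): internal (0.70711, 0.70711); octagon support 1.00000 vs apothem 1.5 → ∈ W
#3 (1, 1, 1, -1): internal (-0.41421, -1.00000); octagon support 1.00000 vs apothem 1.5 → ∈ W
#4 (-1, 0, 0, -1): internal (-1.70711, -0.70711); octagon support 1.70711 vs apothem 1.5 → ∉ W
#5 (-1, -1, -1, 1): internal (0.41421, 1.00000); octagon support 1.00000 vs apothem 1.5 → ∈ W
#6 (0, 1, 0, 1): internal (0.00000, 1.41421); octagon support 1.41421 vs apothem 1.5 → ∈ W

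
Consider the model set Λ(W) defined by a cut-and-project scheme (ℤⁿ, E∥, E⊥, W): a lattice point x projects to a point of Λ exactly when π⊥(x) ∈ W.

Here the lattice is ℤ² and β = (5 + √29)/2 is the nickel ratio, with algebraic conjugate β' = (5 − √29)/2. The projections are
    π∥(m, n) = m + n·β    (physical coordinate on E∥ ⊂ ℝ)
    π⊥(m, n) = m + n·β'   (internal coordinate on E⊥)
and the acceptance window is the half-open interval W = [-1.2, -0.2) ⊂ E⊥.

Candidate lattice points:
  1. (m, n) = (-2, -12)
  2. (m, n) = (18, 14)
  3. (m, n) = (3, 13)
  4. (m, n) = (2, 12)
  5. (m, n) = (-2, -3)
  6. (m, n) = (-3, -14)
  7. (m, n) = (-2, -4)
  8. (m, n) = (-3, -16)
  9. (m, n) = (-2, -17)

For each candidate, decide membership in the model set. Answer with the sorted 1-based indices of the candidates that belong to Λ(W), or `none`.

4, 6

Numerically β ≈ 5.19258 and β' = −1/β ≈ -0.19258.
candidate 1: (m,n)=(-2,-12) → π∥ = -2-12·β ≈ -64.31099, π⊥ = -2-12·β' ≈ 0.31099 ∉ [-1.2, -0.2) ⇒ out
candidate 2: (m,n)=(18,14) → π∥ = 18+14·β ≈ 90.69615, π⊥ = 18+14·β' ≈ 15.30385 ∉ [-1.2, -0.2) ⇒ out
candidate 3: (m,n)=(3,13) → π∥ = 3+13·β ≈ 70.50357, π⊥ = 3+13·β' ≈ 0.49643 ∉ [-1.2, -0.2) ⇒ out
candidate 4: (m,n)=(2,12) → π∥ = 2+12·β ≈ 64.31099, π⊥ = 2+12·β' ≈ -0.31099 ∈ [-1.2, -0.2) ⇒ IN Λ
candidate 5: (m,n)=(-2,-3) → π∥ = -2-3·β ≈ -17.57775, π⊥ = -2-3·β' ≈ -1.42225 ∉ [-1.2, -0.2) ⇒ out
candidate 6: (m,n)=(-3,-14) → π∥ = -3-14·β ≈ -75.69615, π⊥ = -3-14·β' ≈ -0.30385 ∈ [-1.2, -0.2) ⇒ IN Λ
candidate 7: (m,n)=(-2,-4) → π∥ = -2-4·β ≈ -22.77033, π⊥ = -2-4·β' ≈ -1.22967 ∉ [-1.2, -0.2) ⇒ out
candidate 8: (m,n)=(-3,-16) → π∥ = -3-16·β ≈ -86.08132, π⊥ = -3-16·β' ≈ 0.08132 ∉ [-1.2, -0.2) ⇒ out
candidate 9: (m,n)=(-2,-17) → π∥ = -2-17·β ≈ -90.27390, π⊥ = -2-17·β' ≈ 1.27390 ∉ [-1.2, -0.2) ⇒ out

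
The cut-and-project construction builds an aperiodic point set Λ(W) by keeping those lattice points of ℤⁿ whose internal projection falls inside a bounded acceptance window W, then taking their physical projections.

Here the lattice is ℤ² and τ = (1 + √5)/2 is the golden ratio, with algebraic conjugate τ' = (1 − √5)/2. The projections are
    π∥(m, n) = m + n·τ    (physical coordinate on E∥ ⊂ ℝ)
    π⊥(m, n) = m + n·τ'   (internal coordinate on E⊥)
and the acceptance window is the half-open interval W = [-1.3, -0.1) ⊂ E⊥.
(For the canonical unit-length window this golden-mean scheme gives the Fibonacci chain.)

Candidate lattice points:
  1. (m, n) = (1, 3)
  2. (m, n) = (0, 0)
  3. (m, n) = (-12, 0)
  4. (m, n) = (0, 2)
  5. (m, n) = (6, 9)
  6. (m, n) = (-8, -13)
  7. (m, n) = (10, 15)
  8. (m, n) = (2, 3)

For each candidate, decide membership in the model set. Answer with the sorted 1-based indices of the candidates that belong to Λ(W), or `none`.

τ' = (1−√5)/2 ≈ -0.618034.
#1 (1,3): internal coord 1 + (3)·τ' = -0.854102; -0.854102 ∈ [-1.3, -0.1) → IN Λ
#2 (0,0): internal coord 0 + (0)·τ' = +0.000000; +0.000000 ∉ [-1.3, -0.1) → out
#3 (-12,0): internal coord -12 + (0)·τ' = -12.000000; -12.000000 ∉ [-1.3, -0.1) → out
#4 (0,2): internal coord 0 + (2)·τ' = -1.236068; -1.236068 ∈ [-1.3, -0.1) → IN Λ
#5 (6,9): internal coord 6 + (9)·τ' = +0.437694; +0.437694 ∉ [-1.3, -0.1) → out
#6 (-8,-13): internal coord -8 + (-13)·τ' = +0.034442; +0.034442 ∉ [-1.3, -0.1) → out
#7 (10,15): internal coord 10 + (15)·τ' = +0.729490; +0.729490 ∉ [-1.3, -0.1) → out
#8 (2,3): internal coord 2 + (3)·τ' = +0.145898; +0.145898 ∉ [-1.3, -0.1) → out

1, 4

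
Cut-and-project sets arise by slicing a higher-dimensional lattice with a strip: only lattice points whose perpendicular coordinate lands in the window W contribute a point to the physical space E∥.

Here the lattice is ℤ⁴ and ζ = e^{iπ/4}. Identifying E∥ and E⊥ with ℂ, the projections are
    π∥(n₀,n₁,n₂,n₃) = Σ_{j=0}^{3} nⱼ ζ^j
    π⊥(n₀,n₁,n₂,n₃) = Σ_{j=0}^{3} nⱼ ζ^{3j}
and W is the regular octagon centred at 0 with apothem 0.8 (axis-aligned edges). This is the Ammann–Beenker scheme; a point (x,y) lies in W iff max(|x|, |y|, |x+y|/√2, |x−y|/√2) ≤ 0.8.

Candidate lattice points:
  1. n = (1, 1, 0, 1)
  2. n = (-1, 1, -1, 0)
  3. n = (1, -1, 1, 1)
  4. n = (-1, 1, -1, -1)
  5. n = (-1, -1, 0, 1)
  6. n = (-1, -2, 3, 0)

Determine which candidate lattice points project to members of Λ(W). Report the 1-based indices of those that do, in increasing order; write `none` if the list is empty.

5

With ζ = e^{iπ/4} the internal vectors are ζ^0,ζ^3,ζ^6,ζ^9.
candidate 1: n = (1, 1, 0, 1) → π⊥ ≈ (+1.00000, +1.41421); max(|x|,|y|,|x±y|/√2) = 1.70711 > 0.8 ⇒ ∉ W
candidate 2: n = (-1, 1, -1, 0) → π⊥ ≈ (-1.70711, +1.70711); max(|x|,|y|,|x±y|/√2) = 2.41421 > 0.8 ⇒ ∉ W
candidate 3: n = (1, -1, 1, 1) → π⊥ ≈ (+2.41421, -1.00000); max(|x|,|y|,|x±y|/√2) = 2.41421 > 0.8 ⇒ ∉ W
candidate 4: n = (-1, 1, -1, -1) → π⊥ ≈ (-2.41421, +1.00000); max(|x|,|y|,|x±y|/√2) = 2.41421 > 0.8 ⇒ ∉ W
candidate 5: n = (-1, -1, 0, 1) → π⊥ ≈ (+0.41421, +0.00000); max(|x|,|y|,|x±y|/√2) = 0.41421 ≤ 0.8 ⇒ ∈ W
candidate 6: n = (-1, -2, 3, 0) → π⊥ ≈ (+0.41421, -4.41421); max(|x|,|y|,|x±y|/√2) = 4.41421 > 0.8 ⇒ ∉ W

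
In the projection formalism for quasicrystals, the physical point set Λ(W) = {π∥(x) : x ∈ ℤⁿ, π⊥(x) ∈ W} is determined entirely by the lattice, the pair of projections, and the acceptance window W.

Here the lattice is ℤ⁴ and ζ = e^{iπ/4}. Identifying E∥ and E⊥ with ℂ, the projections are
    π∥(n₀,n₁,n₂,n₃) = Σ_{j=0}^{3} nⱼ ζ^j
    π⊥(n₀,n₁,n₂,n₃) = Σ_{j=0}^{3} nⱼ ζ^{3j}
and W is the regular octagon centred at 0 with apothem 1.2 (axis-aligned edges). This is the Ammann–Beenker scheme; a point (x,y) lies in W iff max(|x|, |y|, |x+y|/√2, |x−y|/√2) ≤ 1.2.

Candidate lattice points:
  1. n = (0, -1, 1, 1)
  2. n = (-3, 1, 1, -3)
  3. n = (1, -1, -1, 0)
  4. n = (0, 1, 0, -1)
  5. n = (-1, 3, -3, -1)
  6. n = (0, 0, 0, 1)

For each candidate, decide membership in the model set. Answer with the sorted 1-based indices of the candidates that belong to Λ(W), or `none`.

π⊥(n) = n₀ + n₁ζ³ + n₂ζ⁶ + n₃ζ⁹ where ζ = e^{iπ/4}.
#1 (0, -1, 1, 1): internal (1.414214, -1.000000); octagon support 1.707107 vs apothem 1.2 → ∉ W
#2 (-3, 1, 1, -3): internal (-5.828427, -2.414214); octagon support 5.828427 vs apothem 1.2 → ∉ W
#3 (1, -1, -1, 0): internal (1.707107, 0.292893); octagon support 1.707107 vs apothem 1.2 → ∉ W
#4 (0, 1, 0, -1): internal (-1.414214, 0.000000); octagon support 1.414214 vs apothem 1.2 → ∉ W
#5 (-1, 3, -3, -1): internal (-3.828427, 4.414214); octagon support 5.828427 vs apothem 1.2 → ∉ W
#6 (0, 0, 0, 1): internal (0.707107, 0.707107); octagon support 1.000000 vs apothem 1.2 → ∈ W

6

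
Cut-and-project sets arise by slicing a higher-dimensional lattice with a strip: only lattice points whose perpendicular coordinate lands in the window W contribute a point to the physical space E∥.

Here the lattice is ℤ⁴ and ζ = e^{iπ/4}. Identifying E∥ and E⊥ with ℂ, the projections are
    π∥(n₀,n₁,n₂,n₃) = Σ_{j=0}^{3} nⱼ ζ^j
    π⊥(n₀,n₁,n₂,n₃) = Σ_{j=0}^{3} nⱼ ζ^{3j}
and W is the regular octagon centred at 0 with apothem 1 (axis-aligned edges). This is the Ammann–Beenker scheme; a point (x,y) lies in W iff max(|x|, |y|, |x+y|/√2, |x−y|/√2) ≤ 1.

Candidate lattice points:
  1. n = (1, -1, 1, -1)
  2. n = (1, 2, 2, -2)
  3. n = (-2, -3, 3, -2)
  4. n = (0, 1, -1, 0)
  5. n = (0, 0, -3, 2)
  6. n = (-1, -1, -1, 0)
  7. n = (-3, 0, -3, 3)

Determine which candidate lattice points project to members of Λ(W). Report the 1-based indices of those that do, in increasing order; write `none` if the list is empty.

6

π⊥(n) = n₀ + n₁ζ³ + n₂ζ⁶ + n₃ζ⁹ where ζ = e^{iπ/4}.
candidate 1: n = (1, -1, 1, -1) → π⊥ ≈ (+1.0000, -2.4142); max(|x|,|y|,|x±y|/√2) = 2.4142 > 1 ⇒ ∉ W
candidate 2: n = (1, 2, 2, -2) → π⊥ ≈ (-1.8284, -2.0000); max(|x|,|y|,|x±y|/√2) = 2.7071 > 1 ⇒ ∉ W
candidate 3: n = (-2, -3, 3, -2) → π⊥ ≈ (-1.2929, -6.5355); max(|x|,|y|,|x±y|/√2) = 6.5355 > 1 ⇒ ∉ W
candidate 4: n = (0, 1, -1, 0) → π⊥ ≈ (-0.7071, +1.7071); max(|x|,|y|,|x±y|/√2) = 1.7071 > 1 ⇒ ∉ W
candidate 5: n = (0, 0, -3, 2) → π⊥ ≈ (+1.4142, +4.4142); max(|x|,|y|,|x±y|/√2) = 4.4142 > 1 ⇒ ∉ W
candidate 6: n = (-1, -1, -1, 0) → π⊥ ≈ (-0.2929, +0.2929); max(|x|,|y|,|x±y|/√2) = 0.4142 ≤ 1 ⇒ ∈ W
candidate 7: n = (-3, 0, -3, 3) → π⊥ ≈ (-0.8787, +5.1213); max(|x|,|y|,|x±y|/√2) = 5.1213 > 1 ⇒ ∉ W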